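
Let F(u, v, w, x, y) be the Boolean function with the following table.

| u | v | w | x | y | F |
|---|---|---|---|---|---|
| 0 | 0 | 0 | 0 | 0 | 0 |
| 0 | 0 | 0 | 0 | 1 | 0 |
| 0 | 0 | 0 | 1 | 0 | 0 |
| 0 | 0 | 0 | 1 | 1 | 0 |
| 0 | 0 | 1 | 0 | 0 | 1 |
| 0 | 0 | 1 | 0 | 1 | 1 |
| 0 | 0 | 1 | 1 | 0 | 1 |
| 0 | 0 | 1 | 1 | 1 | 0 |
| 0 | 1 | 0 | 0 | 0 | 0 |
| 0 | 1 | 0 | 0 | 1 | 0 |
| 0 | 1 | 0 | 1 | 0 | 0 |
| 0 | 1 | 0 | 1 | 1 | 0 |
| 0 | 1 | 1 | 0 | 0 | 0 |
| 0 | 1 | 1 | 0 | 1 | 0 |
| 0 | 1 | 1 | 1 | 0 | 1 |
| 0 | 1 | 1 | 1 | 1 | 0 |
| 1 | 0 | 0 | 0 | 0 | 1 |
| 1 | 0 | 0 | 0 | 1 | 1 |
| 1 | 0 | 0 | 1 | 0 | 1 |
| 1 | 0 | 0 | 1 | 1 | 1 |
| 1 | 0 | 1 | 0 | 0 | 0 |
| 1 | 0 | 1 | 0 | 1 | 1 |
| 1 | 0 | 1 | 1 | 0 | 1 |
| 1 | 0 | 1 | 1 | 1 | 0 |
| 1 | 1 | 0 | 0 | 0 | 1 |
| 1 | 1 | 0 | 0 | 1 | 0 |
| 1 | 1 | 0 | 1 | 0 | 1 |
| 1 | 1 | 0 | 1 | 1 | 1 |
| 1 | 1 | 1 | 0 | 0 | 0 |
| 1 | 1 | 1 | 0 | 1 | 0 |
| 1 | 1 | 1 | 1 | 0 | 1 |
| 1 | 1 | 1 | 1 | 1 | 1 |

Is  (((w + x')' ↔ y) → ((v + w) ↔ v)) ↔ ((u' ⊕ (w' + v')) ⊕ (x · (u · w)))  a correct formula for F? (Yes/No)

No

Test each input against both F and the formula:
  u=0, v=0, w=0, x=0, y=0: formula gives 0, F = 0 ✓
  u=0, v=0, w=0, x=0, y=1: formula gives 0, F = 0 ✓
  u=0, v=0, w=0, x=1, y=0: formula gives 0, F = 0 ✓
  u=0, v=0, w=0, x=1, y=1: formula gives 0, F = 0 ✓
  …
  u=0, v=0, w=1, x=0, y=1: formula gives 0, but F = 1 ✗
Since they disagree at (0,0,1,0,1), the expression is not a correct formula for F.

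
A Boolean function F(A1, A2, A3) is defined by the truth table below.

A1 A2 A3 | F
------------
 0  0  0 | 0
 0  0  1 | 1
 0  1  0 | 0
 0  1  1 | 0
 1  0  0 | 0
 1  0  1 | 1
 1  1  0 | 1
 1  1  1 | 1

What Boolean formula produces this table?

F(A1, A2, A3) = ((((~A1 & ~A2) & A3) | ((A1 & ~A2) & A3)) | ((A1 & A2) & ~A3)) | ((A1 & A2) & A3)

F=1 on 4 inputs: (0,0,1), (1,0,1), (1,1,0), (1,1,1). Reading each as a conjunction of literals (¬A1·¬A2·A3, A1·¬A2·A3, A1·A2·¬A3, A1·A2·A3) and taking the OR gives the canonical DNF.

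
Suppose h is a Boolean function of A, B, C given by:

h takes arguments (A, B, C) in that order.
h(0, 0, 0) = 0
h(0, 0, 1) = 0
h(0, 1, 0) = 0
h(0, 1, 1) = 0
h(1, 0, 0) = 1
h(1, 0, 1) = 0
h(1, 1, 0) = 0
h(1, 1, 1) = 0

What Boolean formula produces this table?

Only row (1,0,0) gives 1. That row's minterm A·¬B·¬C is h directly.

h(A, B, C) = (A · B') · C'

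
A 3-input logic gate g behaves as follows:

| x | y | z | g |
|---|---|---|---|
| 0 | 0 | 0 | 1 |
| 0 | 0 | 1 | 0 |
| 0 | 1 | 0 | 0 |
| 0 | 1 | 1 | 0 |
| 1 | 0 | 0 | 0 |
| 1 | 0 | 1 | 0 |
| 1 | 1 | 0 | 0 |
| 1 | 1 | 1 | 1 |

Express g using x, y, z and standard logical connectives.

g(x, y, z) = ((not x and not y) and not z) or ((x and y) and z)

The 1-rows are (0,0,0), (1,1,1). Each contributes one minterm — ¬x·¬y·¬z; x·y·z — and their disjunction is a sum-of-products form of g.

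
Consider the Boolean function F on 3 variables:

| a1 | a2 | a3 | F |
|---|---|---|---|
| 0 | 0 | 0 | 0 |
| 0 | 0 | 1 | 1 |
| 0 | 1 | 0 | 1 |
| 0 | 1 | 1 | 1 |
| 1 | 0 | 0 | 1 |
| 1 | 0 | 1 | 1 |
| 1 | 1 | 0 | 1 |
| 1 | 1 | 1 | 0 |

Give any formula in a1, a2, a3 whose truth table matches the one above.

There are just 2 zero rows: (0,0,0), (1,1,1). Their minterms are ¬a1·¬a2·¬a3, a1·a2·a3; the OR of those covers precisely the 0-outputs, and negating it yields F.

F(a1, a2, a3) = NOT (((NOT a1 AND NOT a2) AND NOT a3) OR ((a1 AND a2) AND a3))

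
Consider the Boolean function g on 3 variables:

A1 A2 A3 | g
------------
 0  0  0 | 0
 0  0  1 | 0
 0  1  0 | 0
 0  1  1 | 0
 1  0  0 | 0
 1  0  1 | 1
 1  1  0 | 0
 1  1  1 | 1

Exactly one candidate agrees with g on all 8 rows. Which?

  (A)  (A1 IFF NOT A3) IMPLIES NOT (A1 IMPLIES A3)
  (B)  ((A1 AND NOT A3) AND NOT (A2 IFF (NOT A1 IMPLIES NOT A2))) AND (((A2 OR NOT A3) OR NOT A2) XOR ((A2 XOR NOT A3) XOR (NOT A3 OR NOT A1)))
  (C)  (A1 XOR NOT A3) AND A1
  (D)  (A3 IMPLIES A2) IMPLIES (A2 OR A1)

C

(A) disagrees with g on (0,0,0) (formula → 1, table → 0); rule it out.
(B) disagrees with g on (1,0,0) (formula → 1, table → 0); rule it out.
(D) disagrees with g on (0,0,1) (formula → 1, table → 0); rule it out.
(C) is the remaining candidate, and it agrees with g on all 8 inputs.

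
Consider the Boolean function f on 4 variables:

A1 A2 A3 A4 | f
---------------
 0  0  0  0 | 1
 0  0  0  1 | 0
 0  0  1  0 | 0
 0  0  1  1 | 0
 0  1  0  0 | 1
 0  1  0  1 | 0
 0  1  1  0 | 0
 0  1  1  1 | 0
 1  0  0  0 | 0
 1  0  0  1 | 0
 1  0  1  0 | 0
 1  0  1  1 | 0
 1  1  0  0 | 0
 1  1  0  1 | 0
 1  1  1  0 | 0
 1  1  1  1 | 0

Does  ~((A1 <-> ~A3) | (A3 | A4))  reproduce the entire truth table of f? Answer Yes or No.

Yes

Check the formula against f row by row:
  A1=0, A2=0, A3=0, A4=0: formula gives 1, f = 1 ✓
  A1=0, A2=0, A3=0, A4=1: formula gives 0, f = 0 ✓
  A1=0, A2=0, A3=1, A4=0: formula gives 0, f = 0 ✓
  A1=0, A2=0, A3=1, A4=1: formula gives 0, f = 0 ✓
  … (the remaining 12 rows also agree.)
All 16 rows match — the expression computes f exactly.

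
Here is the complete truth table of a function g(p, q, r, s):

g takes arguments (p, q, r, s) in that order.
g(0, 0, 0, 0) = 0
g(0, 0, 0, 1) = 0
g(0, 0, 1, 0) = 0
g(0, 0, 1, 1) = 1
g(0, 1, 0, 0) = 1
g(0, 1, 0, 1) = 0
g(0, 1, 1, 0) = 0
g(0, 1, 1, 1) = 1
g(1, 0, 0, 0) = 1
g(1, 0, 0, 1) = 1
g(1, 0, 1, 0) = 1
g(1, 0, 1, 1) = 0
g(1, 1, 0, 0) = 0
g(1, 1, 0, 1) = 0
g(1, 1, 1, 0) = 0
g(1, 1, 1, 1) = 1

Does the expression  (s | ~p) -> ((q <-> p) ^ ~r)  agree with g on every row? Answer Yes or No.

No

Evaluate (s | ~p) -> ((q <-> p) ^ ~r) on each row and compare to g:
  p=0, q=0, r=0, s=0: formula gives 0, g = 0 ✓
  p=0, q=0, r=0, s=1: formula gives 0, g = 0 ✓
  p=0, q=0, r=1, s=0: formula gives 1, but g = 0 ✗
A single disagreement suffices: at (0,0,1,0) they differ, so the formula does not compute g.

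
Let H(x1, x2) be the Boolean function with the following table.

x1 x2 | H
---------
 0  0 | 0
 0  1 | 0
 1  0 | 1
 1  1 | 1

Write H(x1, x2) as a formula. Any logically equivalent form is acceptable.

The output simply equals x1.

H(x1, x2) = x1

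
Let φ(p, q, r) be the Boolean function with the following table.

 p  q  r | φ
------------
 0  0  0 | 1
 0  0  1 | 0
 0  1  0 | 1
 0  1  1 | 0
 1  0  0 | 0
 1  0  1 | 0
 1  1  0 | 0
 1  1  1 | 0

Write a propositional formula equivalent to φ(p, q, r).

φ(p, q, r) = ((p' · q') · r') + ((p' · q) · r')

φ=1 on 2 inputs: (0,0,0), (0,1,0). Reading each as a conjunction of literals (¬p·¬q·¬r, ¬p·q·¬r) and taking the OR gives the canonical DNF.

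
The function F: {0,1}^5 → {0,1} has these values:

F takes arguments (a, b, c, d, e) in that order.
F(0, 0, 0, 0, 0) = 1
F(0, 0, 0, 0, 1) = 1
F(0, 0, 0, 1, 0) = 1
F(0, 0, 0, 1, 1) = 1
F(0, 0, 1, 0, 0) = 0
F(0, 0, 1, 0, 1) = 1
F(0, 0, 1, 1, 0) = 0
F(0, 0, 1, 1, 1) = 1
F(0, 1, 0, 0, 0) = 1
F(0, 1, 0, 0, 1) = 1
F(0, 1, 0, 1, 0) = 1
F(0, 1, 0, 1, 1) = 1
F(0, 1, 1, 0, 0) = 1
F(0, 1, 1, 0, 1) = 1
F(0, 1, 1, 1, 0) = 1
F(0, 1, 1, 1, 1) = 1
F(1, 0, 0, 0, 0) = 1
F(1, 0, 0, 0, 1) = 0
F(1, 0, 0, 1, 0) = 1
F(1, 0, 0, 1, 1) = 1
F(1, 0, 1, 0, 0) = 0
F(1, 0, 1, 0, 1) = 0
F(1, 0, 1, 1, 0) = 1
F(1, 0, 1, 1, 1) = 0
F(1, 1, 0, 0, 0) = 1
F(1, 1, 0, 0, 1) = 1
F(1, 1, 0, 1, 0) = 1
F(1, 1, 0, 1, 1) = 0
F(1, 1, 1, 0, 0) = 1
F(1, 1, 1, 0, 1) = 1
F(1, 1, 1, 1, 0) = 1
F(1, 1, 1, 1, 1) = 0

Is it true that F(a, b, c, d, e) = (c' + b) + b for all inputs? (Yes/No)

No

Evaluate (c' + b) + b on each row and compare to F:
  a=0, b=0, c=0, d=0, e=0: formula gives 1, F = 1 ✓
  a=0, b=0, c=0, d=0, e=1: formula gives 1, F = 1 ✓
  a=0, b=0, c=0, d=1, e=0: formula gives 1, F = 1 ✓
  a=0, b=0, c=0, d=1, e=1: formula gives 1, F = 1 ✓
  …
  a=0, b=0, c=1, d=0, e=1: formula gives 0, but F = 1 ✗
Since they disagree at (0,0,1,0,1), the expression is not a correct formula for F.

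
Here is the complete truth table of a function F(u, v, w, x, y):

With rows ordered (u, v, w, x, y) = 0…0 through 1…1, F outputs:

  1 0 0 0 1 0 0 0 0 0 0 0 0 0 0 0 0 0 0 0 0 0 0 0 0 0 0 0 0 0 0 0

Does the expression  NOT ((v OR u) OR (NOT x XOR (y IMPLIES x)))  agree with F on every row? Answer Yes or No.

Yes

Evaluate NOT ((v OR u) OR (NOT x XOR (y IMPLIES x))) on each row and compare to F:
  u=0, v=0, w=0, x=0, y=0: formula gives 1, F = 1 ✓
  u=0, v=0, w=0, x=0, y=1: formula gives 0, F = 0 ✓
  u=0, v=0, w=0, x=1, y=0: formula gives 0, F = 0 ✓
  u=0, v=0, w=0, x=1, y=1: formula gives 0, F = 0 ✓
  … (the remaining 28 rows also agree.)
No disagreement on any input; they are logically equivalent.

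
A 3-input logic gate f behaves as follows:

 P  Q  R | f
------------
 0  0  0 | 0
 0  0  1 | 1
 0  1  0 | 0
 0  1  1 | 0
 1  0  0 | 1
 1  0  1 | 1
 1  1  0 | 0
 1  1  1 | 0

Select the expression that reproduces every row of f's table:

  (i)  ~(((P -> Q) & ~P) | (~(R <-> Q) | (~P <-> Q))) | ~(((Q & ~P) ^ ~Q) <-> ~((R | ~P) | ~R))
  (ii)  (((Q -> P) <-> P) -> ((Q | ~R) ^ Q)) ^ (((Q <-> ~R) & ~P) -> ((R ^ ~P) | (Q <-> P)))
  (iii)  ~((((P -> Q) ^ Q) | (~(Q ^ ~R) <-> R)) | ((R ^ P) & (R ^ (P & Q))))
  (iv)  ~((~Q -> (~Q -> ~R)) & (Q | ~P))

(i): at (0,0,0) it gives 1, but f = 0 — eliminated.
(ii): at (0,0,1) it gives 0, but f = 1 — eliminated.
(iii): at (0,0,1) it gives 0, but f = 1 — eliminated.
That leaves (iv). Evaluating it on every row reproduces the table of f exactly.

iv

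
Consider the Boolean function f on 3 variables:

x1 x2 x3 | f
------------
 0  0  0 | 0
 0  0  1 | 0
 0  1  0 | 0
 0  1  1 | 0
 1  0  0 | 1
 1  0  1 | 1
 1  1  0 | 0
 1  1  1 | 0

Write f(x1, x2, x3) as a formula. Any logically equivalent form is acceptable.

f(x1, x2, x3) = ((x1 ∧ ¬x2) ∧ ¬x3) ∨ ((x1 ∧ ¬x2) ∧ x3)

The 1-rows are (1,0,0), (1,0,1). Each contributes one minterm — x1·¬x2·¬x3; x1·¬x2·x3 — and their disjunction is a sum-of-products form of f.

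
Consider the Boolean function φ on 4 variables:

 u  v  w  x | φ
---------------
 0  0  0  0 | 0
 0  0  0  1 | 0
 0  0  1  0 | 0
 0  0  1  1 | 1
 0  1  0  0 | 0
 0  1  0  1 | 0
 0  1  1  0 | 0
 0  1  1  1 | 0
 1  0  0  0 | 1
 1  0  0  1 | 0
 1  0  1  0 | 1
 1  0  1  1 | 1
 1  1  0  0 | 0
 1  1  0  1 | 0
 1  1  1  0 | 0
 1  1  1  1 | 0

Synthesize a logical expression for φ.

φ=1 on 4 inputs: (0,0,1,1), (1,0,0,0), (1,0,1,0), (1,0,1,1). Reading each as a conjunction of literals (¬u·¬v·w·x, u·¬v·¬w·¬x, u·¬v·w·¬x, u·¬v·w·x) and taking the OR gives the canonical DNF.

φ(u, v, w, x) = (((((¬u ∧ ¬v) ∧ w) ∧ x) ∨ (((u ∧ ¬v) ∧ ¬w) ∧ ¬x)) ∨ (((u ∧ ¬v) ∧ w) ∧ ¬x)) ∨ (((u ∧ ¬v) ∧ w) ∧ x)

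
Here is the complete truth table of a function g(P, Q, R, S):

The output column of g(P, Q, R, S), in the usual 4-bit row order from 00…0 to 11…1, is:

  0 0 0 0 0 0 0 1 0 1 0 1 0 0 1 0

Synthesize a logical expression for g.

The 1-rows are (0,1,1,1), (1,0,0,1), (1,0,1,1), (1,1,1,0). Each contributes one minterm — ¬P·Q·R·S; P·¬Q·¬R·S; P·¬Q·R·S; P·Q·R·¬S — and their disjunction is a sum-of-products form of g.

g(P, Q, R, S) = (((((NOT P AND Q) AND R) AND S) OR (((P AND NOT Q) AND NOT R) AND S)) OR (((P AND NOT Q) AND R) AND S)) OR (((P AND Q) AND R) AND NOT S)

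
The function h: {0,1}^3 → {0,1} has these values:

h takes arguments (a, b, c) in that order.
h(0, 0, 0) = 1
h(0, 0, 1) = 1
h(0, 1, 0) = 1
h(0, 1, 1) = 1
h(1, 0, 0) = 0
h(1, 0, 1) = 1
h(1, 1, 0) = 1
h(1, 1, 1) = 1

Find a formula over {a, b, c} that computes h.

h is 0 on exactly one input, (1,0,0), whose minterm is a·¬b·¬c. So h is the negation of that single conjunction.

h(a, b, c) = NOT ((a AND NOT b) AND NOT c)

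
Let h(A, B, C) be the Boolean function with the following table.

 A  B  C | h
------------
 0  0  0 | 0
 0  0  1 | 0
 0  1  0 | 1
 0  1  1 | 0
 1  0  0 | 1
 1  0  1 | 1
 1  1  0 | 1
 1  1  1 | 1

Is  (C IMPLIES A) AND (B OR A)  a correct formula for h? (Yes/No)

Check the formula against h row by row:
  A=0, B=0, C=0: formula gives 0, h = 0 ✓
  A=0, B=0, C=1: formula gives 0, h = 0 ✓
  A=0, B=1, C=0: formula gives 1, h = 1 ✓
  A=0, B=1, C=1: formula gives 0, h = 0 ✓
  A=1, B=0, C=0: formula gives 1, h = 1 ✓
  …and likewise for the remaining 3 rows.
No disagreement on any input; they are logically equivalent.

Yes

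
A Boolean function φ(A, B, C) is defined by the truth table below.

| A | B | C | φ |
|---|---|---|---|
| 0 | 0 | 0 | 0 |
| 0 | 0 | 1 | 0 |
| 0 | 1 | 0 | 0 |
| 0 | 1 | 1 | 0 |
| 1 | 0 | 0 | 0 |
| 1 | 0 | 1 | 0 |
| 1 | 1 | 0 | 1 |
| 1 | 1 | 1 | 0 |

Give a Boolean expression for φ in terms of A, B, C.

φ(A, B, C) = (A AND B) AND NOT C

φ is 1 on exactly one input, (1,1,0), whose minterm is A·B·¬C. So φ is just that conjunction.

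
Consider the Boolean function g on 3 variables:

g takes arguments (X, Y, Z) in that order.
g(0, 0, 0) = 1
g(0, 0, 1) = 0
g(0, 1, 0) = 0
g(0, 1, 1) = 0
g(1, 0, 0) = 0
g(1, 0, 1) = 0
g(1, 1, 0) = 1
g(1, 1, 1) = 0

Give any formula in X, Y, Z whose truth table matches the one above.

g(X, Y, Z) = ((~X & ~Y) & ~Z) | ((X & Y) & ~Z)

The 1-rows are (0,0,0), (1,1,0). Each contributes one minterm — ¬X·¬Y·¬Z; X·Y·¬Z — and their disjunction is a sum-of-products form of g.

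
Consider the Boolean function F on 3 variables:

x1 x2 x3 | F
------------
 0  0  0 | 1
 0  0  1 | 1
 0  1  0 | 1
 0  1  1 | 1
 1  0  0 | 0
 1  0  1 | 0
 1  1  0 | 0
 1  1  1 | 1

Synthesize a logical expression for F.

F(x1, x2, x3) = ~((((x1 & ~x2) & ~x3) | ((x1 & ~x2) & x3)) | ((x1 & x2) & ~x3))

F is 0 on only 3 rows — (1,0,0), (1,0,1), (1,1,0). Writing each as a minterm (x1·¬x2·¬x3, x1·¬x2·x3, x1·x2·¬x3) and OR-ing them characterizes exactly where F=0, so F is the negation of that disjunction.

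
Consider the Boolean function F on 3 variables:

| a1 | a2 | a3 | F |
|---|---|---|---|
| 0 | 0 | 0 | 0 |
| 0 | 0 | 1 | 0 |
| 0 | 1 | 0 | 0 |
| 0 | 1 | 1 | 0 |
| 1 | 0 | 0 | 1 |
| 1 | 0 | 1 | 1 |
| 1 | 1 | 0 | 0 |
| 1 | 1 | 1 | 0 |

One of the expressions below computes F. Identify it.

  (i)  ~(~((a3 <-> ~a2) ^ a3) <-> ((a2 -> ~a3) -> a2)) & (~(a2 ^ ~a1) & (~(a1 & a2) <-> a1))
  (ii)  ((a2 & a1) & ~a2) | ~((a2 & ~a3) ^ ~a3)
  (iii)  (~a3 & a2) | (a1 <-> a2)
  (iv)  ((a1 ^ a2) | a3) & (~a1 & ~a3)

i

(ii): at (0,0,1) it gives 1, but F = 0 — eliminated.
(iii): at (0,0,0) it gives 1, but F = 0 — eliminated.
(iv): at (0,1,0) it gives 1, but F = 0 — eliminated.
That leaves (i). Evaluating it on every row reproduces the table of F exactly.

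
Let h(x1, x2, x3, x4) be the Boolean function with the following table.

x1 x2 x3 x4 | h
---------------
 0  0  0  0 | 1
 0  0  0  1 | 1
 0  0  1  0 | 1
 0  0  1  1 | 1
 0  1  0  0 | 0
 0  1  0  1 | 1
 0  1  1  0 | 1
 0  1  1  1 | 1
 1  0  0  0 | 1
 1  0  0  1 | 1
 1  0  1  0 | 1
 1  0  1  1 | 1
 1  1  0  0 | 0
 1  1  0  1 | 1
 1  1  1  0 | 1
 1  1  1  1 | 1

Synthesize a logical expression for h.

h is 0 on only 2 rows — (0,1,0,0), (1,1,0,0). Writing each as a minterm (¬x1·x2·¬x3·¬x4, x1·x2·¬x3·¬x4) and OR-ing them characterizes exactly where h=0, so h is the negation of that disjunction.

h(x1, x2, x3, x4) = NOT ((((NOT x1 AND x2) AND NOT x3) AND NOT x4) OR (((x1 AND x2) AND NOT x3) AND NOT x4))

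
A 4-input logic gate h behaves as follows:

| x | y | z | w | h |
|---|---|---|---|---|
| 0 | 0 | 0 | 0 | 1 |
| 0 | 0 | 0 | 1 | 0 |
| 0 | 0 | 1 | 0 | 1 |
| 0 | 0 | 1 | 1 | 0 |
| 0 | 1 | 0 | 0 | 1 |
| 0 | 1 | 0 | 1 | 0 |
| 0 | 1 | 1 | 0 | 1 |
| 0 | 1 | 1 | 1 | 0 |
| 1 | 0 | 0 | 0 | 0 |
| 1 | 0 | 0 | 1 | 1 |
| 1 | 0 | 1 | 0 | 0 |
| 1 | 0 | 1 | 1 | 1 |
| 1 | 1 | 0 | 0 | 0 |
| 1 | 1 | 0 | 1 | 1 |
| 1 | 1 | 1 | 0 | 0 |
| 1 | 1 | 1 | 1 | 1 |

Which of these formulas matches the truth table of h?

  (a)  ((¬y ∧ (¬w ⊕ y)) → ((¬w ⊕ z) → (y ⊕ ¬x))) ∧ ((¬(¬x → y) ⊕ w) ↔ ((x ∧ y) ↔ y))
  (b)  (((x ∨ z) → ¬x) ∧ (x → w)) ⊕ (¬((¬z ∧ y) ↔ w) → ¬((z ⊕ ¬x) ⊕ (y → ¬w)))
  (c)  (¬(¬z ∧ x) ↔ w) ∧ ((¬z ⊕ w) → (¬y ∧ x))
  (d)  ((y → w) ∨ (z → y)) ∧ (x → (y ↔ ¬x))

a

(b): at (0,0,0,0) it gives 0, but h = 1 — eliminated.
(c): at (0,0,0,0) it gives 0, but h = 1 — eliminated.
(d): at (0,0,0,1) it gives 1, but h = 0 — eliminated.
Only (a) survives; checking it on all 16 rows confirms it matches h.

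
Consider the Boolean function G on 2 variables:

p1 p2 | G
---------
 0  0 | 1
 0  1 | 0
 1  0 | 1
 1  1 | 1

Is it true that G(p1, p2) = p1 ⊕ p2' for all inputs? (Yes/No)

Test each input against both G and the formula:
  p1=0, p2=0: formula gives 1, G = 1 ✓
  p1=0, p2=1: formula gives 0, G = 0 ✓
  p1=1, p2=0: formula gives 0, but G = 1 ✗
A single disagreement suffices: at (1,0) they differ, so the formula does not compute G.

No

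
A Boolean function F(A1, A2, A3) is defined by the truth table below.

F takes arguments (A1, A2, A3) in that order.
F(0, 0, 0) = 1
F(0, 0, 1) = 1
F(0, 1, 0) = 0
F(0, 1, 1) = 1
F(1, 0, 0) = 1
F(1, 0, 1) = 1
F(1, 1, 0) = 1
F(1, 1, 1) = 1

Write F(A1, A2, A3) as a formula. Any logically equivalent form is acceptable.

F(A1, A2, A3) = ¬((¬A1 ∧ A2) ∧ ¬A3)

F is 0 on exactly one input, (0,1,0), whose minterm is ¬A1·A2·¬A3. So F is the negation of that single conjunction.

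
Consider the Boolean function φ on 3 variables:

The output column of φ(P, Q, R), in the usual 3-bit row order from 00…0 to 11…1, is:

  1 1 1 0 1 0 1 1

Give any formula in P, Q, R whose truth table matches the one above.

φ(P, Q, R) = not (((not P and Q) and R) or ((P and not Q) and R))

There are just 2 zero rows: (0,1,1), (1,0,1). Their minterms are ¬P·Q·R, P·¬Q·R; the OR of those covers precisely the 0-outputs, and negating it yields φ.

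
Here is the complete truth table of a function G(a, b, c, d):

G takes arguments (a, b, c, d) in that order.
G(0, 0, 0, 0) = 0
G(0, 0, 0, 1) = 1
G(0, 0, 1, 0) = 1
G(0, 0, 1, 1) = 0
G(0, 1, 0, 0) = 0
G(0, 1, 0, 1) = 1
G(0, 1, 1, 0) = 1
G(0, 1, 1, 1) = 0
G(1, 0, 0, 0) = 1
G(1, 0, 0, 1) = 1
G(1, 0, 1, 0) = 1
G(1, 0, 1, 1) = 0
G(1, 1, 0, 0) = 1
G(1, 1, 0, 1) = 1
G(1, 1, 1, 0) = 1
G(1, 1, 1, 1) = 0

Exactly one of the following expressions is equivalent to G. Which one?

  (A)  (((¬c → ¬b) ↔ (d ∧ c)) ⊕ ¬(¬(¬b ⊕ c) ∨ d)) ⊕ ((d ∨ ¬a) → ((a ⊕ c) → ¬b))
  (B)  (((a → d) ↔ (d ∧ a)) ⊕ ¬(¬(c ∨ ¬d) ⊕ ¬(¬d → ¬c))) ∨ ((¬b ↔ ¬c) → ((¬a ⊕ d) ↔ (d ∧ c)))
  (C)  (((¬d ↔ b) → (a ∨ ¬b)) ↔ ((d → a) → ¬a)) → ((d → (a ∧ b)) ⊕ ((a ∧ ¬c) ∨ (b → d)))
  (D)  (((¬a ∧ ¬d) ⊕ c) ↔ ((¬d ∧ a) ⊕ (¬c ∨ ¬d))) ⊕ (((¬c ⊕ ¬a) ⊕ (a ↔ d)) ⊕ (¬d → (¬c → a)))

D

(A): at (0,1,0,1) it gives 0, but G = 1 — eliminated.
(B): at (0,0,0,0) it gives 1, but G = 0 — eliminated.
(C): at (0,0,1,0) it gives 0, but G = 1 — eliminated.
Only (D) survives; checking it on all 16 rows confirms it matches G.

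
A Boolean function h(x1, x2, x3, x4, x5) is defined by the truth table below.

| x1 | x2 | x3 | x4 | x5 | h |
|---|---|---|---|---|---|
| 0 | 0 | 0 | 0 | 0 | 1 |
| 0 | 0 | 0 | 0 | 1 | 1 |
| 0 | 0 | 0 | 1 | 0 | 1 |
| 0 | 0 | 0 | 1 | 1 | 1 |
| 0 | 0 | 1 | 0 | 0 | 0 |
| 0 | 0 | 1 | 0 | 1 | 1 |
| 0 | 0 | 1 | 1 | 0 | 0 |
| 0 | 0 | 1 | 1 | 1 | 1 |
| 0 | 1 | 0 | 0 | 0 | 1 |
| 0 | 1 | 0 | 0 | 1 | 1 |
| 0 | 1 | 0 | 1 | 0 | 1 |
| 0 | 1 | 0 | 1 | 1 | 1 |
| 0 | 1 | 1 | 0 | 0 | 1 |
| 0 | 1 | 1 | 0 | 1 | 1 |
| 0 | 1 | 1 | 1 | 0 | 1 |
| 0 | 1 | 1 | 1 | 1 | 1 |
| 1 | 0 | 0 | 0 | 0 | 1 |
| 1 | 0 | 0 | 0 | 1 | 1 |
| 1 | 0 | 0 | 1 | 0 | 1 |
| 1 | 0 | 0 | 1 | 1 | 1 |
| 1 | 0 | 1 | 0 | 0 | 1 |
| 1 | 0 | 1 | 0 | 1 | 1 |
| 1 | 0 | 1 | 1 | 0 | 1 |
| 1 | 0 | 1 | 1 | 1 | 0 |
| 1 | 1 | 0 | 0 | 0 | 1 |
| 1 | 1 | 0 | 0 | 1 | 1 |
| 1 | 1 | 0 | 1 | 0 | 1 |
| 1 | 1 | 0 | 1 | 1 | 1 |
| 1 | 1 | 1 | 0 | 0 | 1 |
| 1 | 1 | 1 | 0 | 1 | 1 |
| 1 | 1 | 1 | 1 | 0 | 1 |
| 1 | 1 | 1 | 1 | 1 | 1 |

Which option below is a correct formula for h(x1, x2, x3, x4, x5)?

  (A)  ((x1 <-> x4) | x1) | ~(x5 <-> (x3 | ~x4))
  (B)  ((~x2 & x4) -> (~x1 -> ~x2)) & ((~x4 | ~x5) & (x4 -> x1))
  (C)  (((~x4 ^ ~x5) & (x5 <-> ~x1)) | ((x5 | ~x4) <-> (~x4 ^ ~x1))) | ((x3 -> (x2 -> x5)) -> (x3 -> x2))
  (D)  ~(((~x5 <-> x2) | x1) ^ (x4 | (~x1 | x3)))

(A) disagrees with h on (0,0,0,1,0) (formula → 0, table → 1); rule it out.
(B) disagrees with h on (0,0,0,1,0) (formula → 0, table → 1); rule it out.
(D) disagrees with h on (0,0,0,0,0) (formula → 0, table → 1); rule it out.
Only (C) survives; checking it on all 32 rows confirms it matches h.

C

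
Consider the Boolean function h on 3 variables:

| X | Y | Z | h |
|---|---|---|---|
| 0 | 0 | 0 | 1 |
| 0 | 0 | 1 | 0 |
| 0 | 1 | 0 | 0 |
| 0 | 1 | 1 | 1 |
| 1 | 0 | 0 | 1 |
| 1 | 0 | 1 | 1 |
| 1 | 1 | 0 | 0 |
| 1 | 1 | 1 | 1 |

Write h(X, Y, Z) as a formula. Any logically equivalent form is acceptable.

h(X, Y, Z) = not ((((not X and not Y) and Z) or ((not X and Y) and not Z)) or ((X and Y) and not Z))

There are just 3 zero rows: (0,0,1), (0,1,0), (1,1,0). Their minterms are ¬X·¬Y·Z, ¬X·Y·¬Z, X·Y·¬Z; the OR of those covers precisely the 0-outputs, and negating it yields h.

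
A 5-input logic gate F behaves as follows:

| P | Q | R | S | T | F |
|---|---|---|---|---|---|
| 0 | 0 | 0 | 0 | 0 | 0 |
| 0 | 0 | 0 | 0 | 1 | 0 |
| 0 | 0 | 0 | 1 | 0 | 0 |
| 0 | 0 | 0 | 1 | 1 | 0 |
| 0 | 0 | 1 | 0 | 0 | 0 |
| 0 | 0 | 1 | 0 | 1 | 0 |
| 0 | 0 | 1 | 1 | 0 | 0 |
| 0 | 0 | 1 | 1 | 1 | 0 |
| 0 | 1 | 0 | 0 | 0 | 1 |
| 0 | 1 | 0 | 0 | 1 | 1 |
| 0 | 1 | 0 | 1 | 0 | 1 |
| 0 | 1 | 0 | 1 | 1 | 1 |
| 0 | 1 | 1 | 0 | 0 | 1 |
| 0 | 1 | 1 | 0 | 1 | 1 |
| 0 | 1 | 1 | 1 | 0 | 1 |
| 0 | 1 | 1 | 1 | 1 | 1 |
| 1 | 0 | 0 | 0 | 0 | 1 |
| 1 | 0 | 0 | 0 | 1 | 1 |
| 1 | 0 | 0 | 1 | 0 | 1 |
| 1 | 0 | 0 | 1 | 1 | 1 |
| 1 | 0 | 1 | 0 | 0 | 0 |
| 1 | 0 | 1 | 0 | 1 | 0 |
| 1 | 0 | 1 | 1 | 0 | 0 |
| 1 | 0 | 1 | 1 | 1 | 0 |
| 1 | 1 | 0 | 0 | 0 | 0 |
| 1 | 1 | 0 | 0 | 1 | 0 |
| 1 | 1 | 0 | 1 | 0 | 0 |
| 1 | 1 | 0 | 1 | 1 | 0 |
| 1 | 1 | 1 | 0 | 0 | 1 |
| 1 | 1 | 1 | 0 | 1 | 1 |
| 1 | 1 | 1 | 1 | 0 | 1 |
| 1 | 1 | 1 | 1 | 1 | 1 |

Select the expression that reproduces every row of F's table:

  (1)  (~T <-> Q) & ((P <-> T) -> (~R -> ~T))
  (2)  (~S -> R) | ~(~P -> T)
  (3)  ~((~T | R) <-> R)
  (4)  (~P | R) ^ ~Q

4

(1) disagrees with F on (0,0,0,0,1) (formula → 1, table → 0); rule it out.
(2) disagrees with F on (0,0,0,0,0) (formula → 1, table → 0); rule it out.
(3) disagrees with F on (0,0,0,0,0) (formula → 1, table → 0); rule it out.
That leaves (4). Evaluating it on every row reproduces the table of F exactly.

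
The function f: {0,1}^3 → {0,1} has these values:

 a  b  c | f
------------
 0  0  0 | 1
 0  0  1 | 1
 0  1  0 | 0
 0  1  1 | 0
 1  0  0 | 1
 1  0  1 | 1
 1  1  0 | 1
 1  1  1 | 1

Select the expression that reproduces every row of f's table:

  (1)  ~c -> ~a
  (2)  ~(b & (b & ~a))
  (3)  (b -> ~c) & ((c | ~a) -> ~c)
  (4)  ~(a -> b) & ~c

2

(1) fails at (0,1,0): the formula yields 1, f is 0.
(3) fails at (0,0,1): the formula yields 0, f is 1.
(4) fails at (0,0,0): the formula yields 0, f is 1.
(2) is the remaining candidate, and it agrees with f on all 8 inputs.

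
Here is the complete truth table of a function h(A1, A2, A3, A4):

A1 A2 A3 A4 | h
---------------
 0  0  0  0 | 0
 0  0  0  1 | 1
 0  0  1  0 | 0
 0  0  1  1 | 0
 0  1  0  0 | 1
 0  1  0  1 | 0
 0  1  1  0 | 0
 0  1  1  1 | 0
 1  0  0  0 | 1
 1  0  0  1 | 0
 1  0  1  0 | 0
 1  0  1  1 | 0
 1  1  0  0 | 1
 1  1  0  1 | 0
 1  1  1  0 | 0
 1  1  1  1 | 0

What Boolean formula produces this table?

h(A1, A2, A3, A4) = (((((~A1 & ~A2) & ~A3) & A4) | (((~A1 & A2) & ~A3) & ~A4)) | (((A1 & ~A2) & ~A3) & ~A4)) | (((A1 & A2) & ~A3) & ~A4)

Collect the rows where h=1 — (0,0,0,1), (0,1,0,0), (1,0,0,0), (1,1,0,0) — and write one minterm per row: ¬A1·¬A2·¬A3·A4, ¬A1·A2·¬A3·¬A4, A1·¬A2·¬A3·¬A4, A1·A2·¬A3·¬A4. Their union (logical OR) reproduces the table exactly.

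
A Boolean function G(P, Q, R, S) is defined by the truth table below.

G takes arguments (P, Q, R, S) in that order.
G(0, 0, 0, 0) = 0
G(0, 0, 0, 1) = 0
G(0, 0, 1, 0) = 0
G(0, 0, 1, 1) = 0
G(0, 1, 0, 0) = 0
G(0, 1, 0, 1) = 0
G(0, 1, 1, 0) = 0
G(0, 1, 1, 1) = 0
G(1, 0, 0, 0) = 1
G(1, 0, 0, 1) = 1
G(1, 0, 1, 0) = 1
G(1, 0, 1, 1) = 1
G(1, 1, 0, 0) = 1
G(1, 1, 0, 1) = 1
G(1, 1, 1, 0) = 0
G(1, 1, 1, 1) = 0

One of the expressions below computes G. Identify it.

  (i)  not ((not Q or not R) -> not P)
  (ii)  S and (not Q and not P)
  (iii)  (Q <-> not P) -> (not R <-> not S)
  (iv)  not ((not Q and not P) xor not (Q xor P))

(ii) disagrees with G on (0,0,0,1) (formula → 1, table → 0); rule it out.
(iii) disagrees with G on (0,0,0,0) (formula → 1, table → 0); rule it out.
(iv) disagrees with G on (0,0,0,0) (formula → 1, table → 0); rule it out.
(i) is the remaining candidate, and it agrees with G on all 16 inputs.

i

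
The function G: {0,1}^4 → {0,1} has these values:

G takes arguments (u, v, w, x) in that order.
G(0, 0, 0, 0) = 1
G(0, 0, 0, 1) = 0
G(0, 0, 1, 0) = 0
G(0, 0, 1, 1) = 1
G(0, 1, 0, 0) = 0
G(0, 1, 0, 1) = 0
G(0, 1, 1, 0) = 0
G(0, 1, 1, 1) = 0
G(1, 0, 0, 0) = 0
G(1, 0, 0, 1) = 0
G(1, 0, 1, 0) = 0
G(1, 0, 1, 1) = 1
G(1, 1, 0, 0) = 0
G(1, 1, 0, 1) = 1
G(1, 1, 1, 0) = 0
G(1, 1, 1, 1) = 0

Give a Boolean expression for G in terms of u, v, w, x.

G(u, v, w, x) = (((((~u & ~v) & ~w) & ~x) | (((~u & ~v) & w) & x)) | (((u & ~v) & w) & x)) | (((u & v) & ~w) & x)

The 1-rows are (0,0,0,0), (0,0,1,1), (1,0,1,1), (1,1,0,1). Each contributes one minterm — ¬u·¬v·¬w·¬x; ¬u·¬v·w·x; u·¬v·w·x; u·v·¬w·x — and their disjunction is a sum-of-products form of G.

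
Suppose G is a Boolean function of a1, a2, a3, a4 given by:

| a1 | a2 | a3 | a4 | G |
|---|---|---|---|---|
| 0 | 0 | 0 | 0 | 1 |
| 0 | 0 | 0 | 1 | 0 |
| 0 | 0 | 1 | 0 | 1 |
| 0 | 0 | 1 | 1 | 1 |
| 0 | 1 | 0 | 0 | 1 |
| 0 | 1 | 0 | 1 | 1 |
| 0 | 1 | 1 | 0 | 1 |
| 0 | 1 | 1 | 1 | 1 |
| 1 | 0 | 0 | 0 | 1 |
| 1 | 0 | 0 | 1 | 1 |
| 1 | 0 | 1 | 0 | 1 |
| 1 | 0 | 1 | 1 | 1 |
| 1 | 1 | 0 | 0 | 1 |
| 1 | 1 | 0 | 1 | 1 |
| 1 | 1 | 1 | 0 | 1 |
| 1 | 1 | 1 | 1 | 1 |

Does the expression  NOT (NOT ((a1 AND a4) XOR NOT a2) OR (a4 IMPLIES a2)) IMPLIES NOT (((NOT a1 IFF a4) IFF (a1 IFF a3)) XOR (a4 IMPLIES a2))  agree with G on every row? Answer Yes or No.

Yes

Check the formula against G row by row:
  a1=0, a2=0, a3=0, a4=0: formula gives 1, G = 1 ✓
  a1=0, a2=0, a3=0, a4=1: formula gives 0, G = 0 ✓
  a1=0, a2=0, a3=1, a4=0: formula gives 1, G = 1 ✓
  a1=0, a2=0, a3=1, a4=1: formula gives 1, G = 1 ✓
  … (the remaining 12 rows also agree.)
Every row agrees, so the formula is equivalent.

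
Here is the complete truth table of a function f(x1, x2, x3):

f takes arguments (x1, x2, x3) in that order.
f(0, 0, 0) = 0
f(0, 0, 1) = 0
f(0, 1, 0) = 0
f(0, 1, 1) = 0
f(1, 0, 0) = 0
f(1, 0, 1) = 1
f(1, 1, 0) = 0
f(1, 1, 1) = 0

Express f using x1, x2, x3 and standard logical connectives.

Only row (1,0,1) gives 1. That row's minterm x1·¬x2·x3 is f directly.

f(x1, x2, x3) = (x1 · x2') · x3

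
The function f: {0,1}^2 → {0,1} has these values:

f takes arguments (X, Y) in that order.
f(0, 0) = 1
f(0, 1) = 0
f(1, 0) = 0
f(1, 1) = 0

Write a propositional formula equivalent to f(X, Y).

The output is 1 only when every input is 0 — NOR of all inputs.

f(X, Y) = ~(X | Y)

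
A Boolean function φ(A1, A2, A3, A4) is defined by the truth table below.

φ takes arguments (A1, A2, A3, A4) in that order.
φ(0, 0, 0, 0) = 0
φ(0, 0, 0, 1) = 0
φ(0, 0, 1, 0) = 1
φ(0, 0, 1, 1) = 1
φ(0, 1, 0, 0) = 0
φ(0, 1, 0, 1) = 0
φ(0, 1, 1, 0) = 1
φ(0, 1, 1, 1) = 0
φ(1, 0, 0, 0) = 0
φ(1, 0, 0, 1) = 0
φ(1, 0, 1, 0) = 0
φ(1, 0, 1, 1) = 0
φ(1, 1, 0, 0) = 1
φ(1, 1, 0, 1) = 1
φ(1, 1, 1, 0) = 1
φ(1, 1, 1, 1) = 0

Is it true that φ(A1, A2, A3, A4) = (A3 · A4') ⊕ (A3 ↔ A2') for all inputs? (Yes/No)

No

Test each input against both φ and the formula:
  A1=0, A2=0, A3=0, A4=0: formula gives 0, φ = 0 ✓
  A1=0, A2=0, A3=0, A4=1: formula gives 0, φ = 0 ✓
  A1=0, A2=0, A3=1, A4=0: formula gives 0, but φ = 1 ✗
A single disagreement suffices: at (0,0,1,0) they differ, so the formula does not compute φ.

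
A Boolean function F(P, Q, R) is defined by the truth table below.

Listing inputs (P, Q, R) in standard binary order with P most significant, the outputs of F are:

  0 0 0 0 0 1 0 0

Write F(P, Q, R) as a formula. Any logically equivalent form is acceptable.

F is 1 on exactly one input, (1,0,1), whose minterm is P·¬Q·R. So F is just that conjunction.

F(P, Q, R) = (P ∧ ¬Q) ∧ R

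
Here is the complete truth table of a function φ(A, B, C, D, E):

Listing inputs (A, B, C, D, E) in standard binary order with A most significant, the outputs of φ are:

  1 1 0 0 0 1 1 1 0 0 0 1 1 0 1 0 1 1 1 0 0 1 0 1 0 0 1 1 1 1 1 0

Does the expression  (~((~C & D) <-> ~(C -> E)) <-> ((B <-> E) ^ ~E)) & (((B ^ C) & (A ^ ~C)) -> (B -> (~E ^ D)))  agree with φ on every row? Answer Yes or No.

Check the formula against φ row by row:
  A=0, B=0, C=0, D=0, E=0: formula gives 1, φ = 1 ✓
  A=0, B=0, C=0, D=0, E=1: formula gives 1, φ = 1 ✓
  A=0, B=0, C=0, D=1, E=0: formula gives 0, φ = 0 ✓
  A=0, B=0, C=0, D=1, E=1: formula gives 0, φ = 0 ✓
  …
  A=0, B=0, C=1, D=1, E=0: formula gives 0, but φ = 1 ✗
A single disagreement suffices: at (0,0,1,1,0) they differ, so the formula does not compute φ.

No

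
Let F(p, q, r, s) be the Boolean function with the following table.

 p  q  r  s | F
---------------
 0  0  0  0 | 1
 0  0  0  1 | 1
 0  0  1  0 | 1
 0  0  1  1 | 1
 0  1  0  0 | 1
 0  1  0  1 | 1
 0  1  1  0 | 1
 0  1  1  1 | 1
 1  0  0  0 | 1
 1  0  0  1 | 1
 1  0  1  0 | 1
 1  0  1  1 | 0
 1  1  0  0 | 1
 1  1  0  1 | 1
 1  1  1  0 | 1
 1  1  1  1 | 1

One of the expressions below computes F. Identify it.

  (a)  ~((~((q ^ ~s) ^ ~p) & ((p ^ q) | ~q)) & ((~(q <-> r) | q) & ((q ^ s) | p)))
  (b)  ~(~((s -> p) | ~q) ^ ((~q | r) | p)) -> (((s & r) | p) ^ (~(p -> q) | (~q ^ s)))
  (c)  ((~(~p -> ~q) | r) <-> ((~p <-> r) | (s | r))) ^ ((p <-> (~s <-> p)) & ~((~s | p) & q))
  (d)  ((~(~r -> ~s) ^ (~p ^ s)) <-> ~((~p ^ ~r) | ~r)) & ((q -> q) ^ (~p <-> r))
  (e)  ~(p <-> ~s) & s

a

(b) disagrees with F on (0,1,0,0) (formula → 0, table → 1); rule it out.
(c) disagrees with F on (0,0,0,0) (formula → 0, table → 1); rule it out.
(d) disagrees with F on (0,0,0,0) (formula → 0, table → 1); rule it out.
(e) disagrees with F on (0,0,0,0) (formula → 0, table → 1); rule it out.
That leaves (a). Evaluating it on every row reproduces the table of F exactly.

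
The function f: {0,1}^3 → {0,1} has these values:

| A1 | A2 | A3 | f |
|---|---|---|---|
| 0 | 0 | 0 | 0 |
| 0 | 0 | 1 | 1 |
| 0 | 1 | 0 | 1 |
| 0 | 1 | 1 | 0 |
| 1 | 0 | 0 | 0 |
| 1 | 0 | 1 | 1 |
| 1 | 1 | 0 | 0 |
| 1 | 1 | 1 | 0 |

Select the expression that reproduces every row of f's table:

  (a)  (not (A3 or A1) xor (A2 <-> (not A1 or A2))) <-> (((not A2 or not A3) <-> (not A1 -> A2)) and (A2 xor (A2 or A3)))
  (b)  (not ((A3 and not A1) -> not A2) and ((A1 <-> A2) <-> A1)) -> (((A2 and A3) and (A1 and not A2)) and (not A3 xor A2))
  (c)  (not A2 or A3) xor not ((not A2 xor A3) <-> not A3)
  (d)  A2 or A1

a

(b): at (0,0,0) it gives 1, but f = 0 — eliminated.
(c): at (0,0,0) it gives 1, but f = 0 — eliminated.
(d): at (0,0,1) it gives 0, but f = 1 — eliminated.
That leaves (a). Evaluating it on every row reproduces the table of f exactly.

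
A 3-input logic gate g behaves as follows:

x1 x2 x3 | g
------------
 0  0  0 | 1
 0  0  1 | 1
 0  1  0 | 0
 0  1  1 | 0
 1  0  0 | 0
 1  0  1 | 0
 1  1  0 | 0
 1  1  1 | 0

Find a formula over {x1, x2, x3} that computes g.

Collect the rows where g=1 — (0,0,0), (0,0,1) — and write one minterm per row: ¬x1·¬x2·¬x3, ¬x1·¬x2·x3. Their union (logical OR) reproduces the table exactly.

g(x1, x2, x3) = ((~x1 & ~x2) & ~x3) | ((~x1 & ~x2) & x3)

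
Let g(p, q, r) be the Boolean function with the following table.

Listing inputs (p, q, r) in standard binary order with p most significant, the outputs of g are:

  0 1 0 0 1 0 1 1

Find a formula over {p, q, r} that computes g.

g(p, q, r) = ((((not p and not q) and r) or ((p and not q) and not r)) or ((p and q) and not r)) or ((p and q) and r)

Collect the rows where g=1 — (0,0,1), (1,0,0), (1,1,0), (1,1,1) — and write one minterm per row: ¬p·¬q·r, p·¬q·¬r, p·q·¬r, p·q·r. Their union (logical OR) reproduces the table exactly.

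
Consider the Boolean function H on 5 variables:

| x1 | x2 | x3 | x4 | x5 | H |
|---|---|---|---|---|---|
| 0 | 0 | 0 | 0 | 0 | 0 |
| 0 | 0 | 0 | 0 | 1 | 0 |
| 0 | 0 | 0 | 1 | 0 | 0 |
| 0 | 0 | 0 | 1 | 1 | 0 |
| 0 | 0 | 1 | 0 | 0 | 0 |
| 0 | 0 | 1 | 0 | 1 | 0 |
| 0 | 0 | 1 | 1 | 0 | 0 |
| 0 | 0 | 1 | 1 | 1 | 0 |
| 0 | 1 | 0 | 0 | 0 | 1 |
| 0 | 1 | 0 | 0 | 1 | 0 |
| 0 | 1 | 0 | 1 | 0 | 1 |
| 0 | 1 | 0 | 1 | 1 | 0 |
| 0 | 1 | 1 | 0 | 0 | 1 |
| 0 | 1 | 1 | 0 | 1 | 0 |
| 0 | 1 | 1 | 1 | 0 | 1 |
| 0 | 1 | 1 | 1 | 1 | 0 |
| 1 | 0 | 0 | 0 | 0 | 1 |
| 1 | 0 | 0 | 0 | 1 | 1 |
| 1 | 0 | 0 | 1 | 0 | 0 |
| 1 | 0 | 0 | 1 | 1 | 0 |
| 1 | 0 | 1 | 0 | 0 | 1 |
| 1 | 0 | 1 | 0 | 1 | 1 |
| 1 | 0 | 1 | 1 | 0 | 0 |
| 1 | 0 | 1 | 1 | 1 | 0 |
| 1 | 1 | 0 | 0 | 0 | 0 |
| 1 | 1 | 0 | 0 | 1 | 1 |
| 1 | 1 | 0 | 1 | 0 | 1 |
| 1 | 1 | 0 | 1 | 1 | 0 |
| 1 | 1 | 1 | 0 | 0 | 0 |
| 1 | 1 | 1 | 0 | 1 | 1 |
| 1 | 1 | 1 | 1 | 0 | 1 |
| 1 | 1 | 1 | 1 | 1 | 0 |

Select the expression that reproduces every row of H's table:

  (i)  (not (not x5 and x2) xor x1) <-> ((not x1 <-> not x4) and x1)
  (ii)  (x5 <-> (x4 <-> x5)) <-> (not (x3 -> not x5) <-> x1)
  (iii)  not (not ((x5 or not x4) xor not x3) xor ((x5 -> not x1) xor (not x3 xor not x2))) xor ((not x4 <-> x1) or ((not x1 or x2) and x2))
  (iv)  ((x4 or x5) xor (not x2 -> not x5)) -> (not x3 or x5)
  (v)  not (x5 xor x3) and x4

(ii): at (0,0,0,1,0) it gives 1, but H = 0 — eliminated.
(iii): at (0,0,0,0,0) it gives 1, but H = 0 — eliminated.
(iv): at (0,0,0,0,0) it gives 1, but H = 0 — eliminated.
(v): at (0,0,0,1,0) it gives 1, but H = 0 — eliminated.
That leaves (i). Evaluating it on every row reproduces the table of H exactly.

i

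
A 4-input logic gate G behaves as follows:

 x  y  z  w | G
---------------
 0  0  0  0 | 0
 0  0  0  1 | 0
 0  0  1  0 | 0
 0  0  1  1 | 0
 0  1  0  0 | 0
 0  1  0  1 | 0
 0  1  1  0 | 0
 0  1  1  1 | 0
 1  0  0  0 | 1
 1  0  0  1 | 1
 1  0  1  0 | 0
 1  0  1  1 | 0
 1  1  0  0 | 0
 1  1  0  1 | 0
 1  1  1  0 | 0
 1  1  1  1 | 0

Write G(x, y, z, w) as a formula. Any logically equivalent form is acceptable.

The 1-rows are (1,0,0,0), (1,0,0,1). Each contributes one minterm — x·¬y·¬z·¬w; x·¬y·¬z·w — and their disjunction is a sum-of-products form of G.

G(x, y, z, w) = (((x · y') · z') · w') + (((x · y') · z') · w)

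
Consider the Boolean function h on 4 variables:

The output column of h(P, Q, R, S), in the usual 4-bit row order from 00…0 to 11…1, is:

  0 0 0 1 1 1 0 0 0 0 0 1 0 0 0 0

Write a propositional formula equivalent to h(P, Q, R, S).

h(P, Q, R, S) = (((((~P & ~Q) & R) & S) | (((~P & Q) & ~R) & ~S)) | (((~P & Q) & ~R) & S)) | (((P & ~Q) & R) & S)

The 1-rows are (0,0,1,1), (0,1,0,0), (0,1,0,1), (1,0,1,1). Each contributes one minterm — ¬P·¬Q·R·S; ¬P·Q·¬R·¬S; ¬P·Q·¬R·S; P·¬Q·R·S — and their disjunction is a sum-of-products form of h.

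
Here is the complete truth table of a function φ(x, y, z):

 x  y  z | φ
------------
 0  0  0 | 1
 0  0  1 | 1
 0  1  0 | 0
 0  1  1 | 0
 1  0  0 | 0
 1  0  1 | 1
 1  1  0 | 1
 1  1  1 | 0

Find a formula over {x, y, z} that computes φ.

φ(x, y, z) = ((((¬x ∧ ¬y) ∧ ¬z) ∨ ((¬x ∧ ¬y) ∧ z)) ∨ ((x ∧ ¬y) ∧ z)) ∨ ((x ∧ y) ∧ ¬z)

The 1-rows are (0,0,0), (0,0,1), (1,0,1), (1,1,0). Each contributes one minterm — ¬x·¬y·¬z; ¬x·¬y·z; x·¬y·z; x·y·¬z — and their disjunction is a sum-of-products form of φ.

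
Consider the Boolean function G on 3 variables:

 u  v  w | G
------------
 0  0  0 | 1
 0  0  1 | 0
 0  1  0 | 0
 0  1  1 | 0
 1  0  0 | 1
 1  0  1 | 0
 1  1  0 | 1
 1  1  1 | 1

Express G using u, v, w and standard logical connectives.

G=1 on 4 inputs: (0,0,0), (1,0,0), (1,1,0), (1,1,1). Reading each as a conjunction of literals (¬u·¬v·¬w, u·¬v·¬w, u·v·¬w, u·v·w) and taking the OR gives the canonical DNF.

G(u, v, w) = ((((not u and not v) and not w) or ((u and not v) and not w)) or ((u and v) and not w)) or ((u and v) and w)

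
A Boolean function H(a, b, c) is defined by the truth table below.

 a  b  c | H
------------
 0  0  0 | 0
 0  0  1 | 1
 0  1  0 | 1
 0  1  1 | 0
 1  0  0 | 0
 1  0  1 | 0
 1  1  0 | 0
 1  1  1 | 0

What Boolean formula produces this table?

H=1 on 2 inputs: (0,0,1), (0,1,0). Reading each as a conjunction of literals (¬a·¬b·c, ¬a·b·¬c) and taking the OR gives the canonical DNF.

H(a, b, c) = ((a' · b') · c) + ((a' · b) · c')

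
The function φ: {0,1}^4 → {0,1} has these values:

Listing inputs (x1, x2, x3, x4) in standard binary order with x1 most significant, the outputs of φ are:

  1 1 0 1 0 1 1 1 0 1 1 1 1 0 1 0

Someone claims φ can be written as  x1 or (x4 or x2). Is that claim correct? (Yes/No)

Check the formula against φ row by row:
  x1=0, x2=0, x3=0, x4=0: formula gives 0, but φ = 1 ✗
A single disagreement suffices: at (0,0,0,0) they differ, so the formula does not compute φ.

No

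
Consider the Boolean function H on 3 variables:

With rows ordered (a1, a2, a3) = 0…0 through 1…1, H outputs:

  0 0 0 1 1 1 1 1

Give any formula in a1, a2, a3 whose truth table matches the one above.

H(a1, a2, a3) = ~((((~a1 & ~a2) & ~a3) | ((~a1 & ~a2) & a3)) | ((~a1 & a2) & ~a3))

The 0-rows are (0,0,0), (0,0,1), (0,1,0). Take each as a conjunction (¬a1·¬a2·¬a3, ¬a1·¬a2·a3, ¬a1·a2·¬a3), form their disjunction, and complement — that gives a formula that is 1 everywhere H is.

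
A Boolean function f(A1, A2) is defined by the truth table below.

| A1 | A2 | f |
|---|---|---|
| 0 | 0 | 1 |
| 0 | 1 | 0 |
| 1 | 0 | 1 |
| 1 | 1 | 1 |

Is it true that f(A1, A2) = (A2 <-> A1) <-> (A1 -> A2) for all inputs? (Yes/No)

Yes

Evaluate (A2 <-> A1) <-> (A1 -> A2) on each row and compare to f:
  A1=0, A2=0: formula gives 1, f = 1 ✓
  A1=0, A2=1: formula gives 0, f = 0 ✓
  A1=1, A2=0: formula gives 1, f = 1 ✓
  A1=1, A2=1: formula gives 1, f = 1 ✓
No disagreement on any input; they are logically equivalent.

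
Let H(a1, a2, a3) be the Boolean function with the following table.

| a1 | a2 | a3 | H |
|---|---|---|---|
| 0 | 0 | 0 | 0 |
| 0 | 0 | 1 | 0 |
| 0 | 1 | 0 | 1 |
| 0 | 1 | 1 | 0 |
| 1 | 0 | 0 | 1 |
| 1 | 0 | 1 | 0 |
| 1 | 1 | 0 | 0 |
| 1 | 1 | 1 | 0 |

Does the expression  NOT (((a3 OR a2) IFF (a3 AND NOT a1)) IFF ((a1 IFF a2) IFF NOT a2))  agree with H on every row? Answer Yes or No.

Yes

Check the formula against H row by row:
  a1=0, a2=0, a3=0: formula gives 0, H = 0 ✓
  a1=0, a2=0, a3=1: formula gives 0, H = 0 ✓
  a1=0, a2=1, a3=0: formula gives 1, H = 1 ✓
  a1=0, a2=1, a3=1: formula gives 0, H = 0 ✓
  a1=1, a2=0, a3=0: formula gives 1, H = 1 ✓
  …and likewise for the remaining 3 rows.
Every row agrees, so the formula is equivalent.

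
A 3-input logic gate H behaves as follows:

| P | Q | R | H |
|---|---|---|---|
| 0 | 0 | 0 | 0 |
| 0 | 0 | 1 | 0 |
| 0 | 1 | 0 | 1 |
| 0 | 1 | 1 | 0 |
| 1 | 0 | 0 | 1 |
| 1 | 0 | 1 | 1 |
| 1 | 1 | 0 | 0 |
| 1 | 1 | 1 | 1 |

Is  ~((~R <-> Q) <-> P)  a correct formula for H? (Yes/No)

Evaluate ~((~R <-> Q) <-> P) on each row and compare to H:
  P=0, Q=0, R=0: formula gives 0, H = 0 ✓
  P=0, Q=0, R=1: formula gives 1, but H = 0 ✗
A single disagreement suffices: at (0,0,1) they differ, so the formula does not compute H.

No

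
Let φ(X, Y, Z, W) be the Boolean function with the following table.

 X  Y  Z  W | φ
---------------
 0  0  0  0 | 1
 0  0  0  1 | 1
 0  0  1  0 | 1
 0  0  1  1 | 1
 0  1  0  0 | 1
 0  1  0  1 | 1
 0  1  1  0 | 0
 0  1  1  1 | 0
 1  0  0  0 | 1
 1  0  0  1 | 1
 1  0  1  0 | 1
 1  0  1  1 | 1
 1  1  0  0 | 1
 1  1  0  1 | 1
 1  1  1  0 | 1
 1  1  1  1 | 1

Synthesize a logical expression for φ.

The 0-rows are (0,1,1,0), (0,1,1,1). Take each as a conjunction (¬X·Y·Z·¬W, ¬X·Y·Z·W), form their disjunction, and complement — that gives a formula that is 1 everywhere φ is.

φ(X, Y, Z, W) = ((((X' · Y) · Z) · W') + (((X' · Y) · Z) · W))'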